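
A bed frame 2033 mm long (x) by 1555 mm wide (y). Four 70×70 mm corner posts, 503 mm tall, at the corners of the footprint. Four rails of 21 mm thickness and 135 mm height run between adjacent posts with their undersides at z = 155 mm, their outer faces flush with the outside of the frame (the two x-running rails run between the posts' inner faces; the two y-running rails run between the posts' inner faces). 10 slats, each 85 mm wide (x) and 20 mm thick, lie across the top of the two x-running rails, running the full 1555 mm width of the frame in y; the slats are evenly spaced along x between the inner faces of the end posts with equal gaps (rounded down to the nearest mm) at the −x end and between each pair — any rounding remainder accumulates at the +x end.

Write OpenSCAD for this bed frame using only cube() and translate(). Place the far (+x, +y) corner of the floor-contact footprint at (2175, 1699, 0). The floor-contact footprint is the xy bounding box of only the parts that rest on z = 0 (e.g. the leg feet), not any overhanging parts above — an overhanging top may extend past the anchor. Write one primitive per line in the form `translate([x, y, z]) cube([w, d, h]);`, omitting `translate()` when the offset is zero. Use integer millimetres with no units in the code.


translate([142, 144, 0]) cube([70, 70, 503]);
translate([142, 1629, 0]) cube([70, 70, 503]);
translate([2105, 144, 0]) cube([70, 70, 503]);
translate([2105, 1629, 0]) cube([70, 70, 503]);
translate([212, 144, 155]) cube([1893, 21, 135]);
translate([212, 1678, 155]) cube([1893, 21, 135]);
translate([142, 214, 155]) cube([21, 1415, 135]);
translate([2154, 214, 155]) cube([21, 1415, 135]);
translate([306, 144, 290]) cube([85, 1555, 20]);
translate([485, 144, 290]) cube([85, 1555, 20]);
translate([664, 144, 290]) cube([85, 1555, 20]);
translate([843, 144, 290]) cube([85, 1555, 20]);
translate([1022, 144, 290]) cube([85, 1555, 20]);
translate([1201, 144, 290]) cube([85, 1555, 20]);
translate([1380, 144, 290]) cube([85, 1555, 20]);
translate([1559, 144, 290]) cube([85, 1555, 20]);
translate([1738, 144, 290]) cube([85, 1555, 20]);
translate([1917, 144, 290]) cube([85, 1555, 20]);


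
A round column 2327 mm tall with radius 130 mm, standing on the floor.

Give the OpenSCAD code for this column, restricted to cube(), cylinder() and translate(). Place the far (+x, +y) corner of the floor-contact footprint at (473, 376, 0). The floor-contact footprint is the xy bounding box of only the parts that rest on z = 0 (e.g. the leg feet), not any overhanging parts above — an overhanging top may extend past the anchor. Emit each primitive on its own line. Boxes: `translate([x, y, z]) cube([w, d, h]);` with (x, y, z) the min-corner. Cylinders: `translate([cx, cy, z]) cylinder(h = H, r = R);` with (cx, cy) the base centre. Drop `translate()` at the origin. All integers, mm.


translate([343, 246, 0]) cylinder(h = 2327, r = 130);


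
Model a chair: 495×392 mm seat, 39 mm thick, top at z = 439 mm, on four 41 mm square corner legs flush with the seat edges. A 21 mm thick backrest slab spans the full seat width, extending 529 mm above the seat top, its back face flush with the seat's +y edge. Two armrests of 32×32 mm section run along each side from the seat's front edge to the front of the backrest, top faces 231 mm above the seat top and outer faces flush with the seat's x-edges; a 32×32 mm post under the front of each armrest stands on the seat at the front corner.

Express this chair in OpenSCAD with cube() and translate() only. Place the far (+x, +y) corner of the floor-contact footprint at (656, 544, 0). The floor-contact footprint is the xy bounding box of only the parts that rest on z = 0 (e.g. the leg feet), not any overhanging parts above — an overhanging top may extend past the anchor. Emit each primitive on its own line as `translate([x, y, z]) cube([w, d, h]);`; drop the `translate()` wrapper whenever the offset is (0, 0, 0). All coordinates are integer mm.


translate([161, 152, 400]) cube([495, 392, 39]);
translate([161, 152, 0]) cube([41, 41, 400]);
translate([615, 152, 0]) cube([41, 41, 400]);
translate([161, 503, 0]) cube([41, 41, 400]);
translate([615, 503, 0]) cube([41, 41, 400]);
translate([161, 523, 439]) cube([495, 21, 529]);
translate([161, 152, 638]) cube([32, 371, 32]);
translate([624, 152, 638]) cube([32, 371, 32]);
translate([161, 152, 439]) cube([32, 32, 199]);
translate([624, 152, 439]) cube([32, 32, 199]);


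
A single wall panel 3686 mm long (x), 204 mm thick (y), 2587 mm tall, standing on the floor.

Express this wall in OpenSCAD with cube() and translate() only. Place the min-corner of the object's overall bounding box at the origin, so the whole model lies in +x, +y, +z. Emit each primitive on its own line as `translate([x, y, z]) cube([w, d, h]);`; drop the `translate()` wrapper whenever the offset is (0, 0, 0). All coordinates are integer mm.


cube([3686, 204, 2587]);


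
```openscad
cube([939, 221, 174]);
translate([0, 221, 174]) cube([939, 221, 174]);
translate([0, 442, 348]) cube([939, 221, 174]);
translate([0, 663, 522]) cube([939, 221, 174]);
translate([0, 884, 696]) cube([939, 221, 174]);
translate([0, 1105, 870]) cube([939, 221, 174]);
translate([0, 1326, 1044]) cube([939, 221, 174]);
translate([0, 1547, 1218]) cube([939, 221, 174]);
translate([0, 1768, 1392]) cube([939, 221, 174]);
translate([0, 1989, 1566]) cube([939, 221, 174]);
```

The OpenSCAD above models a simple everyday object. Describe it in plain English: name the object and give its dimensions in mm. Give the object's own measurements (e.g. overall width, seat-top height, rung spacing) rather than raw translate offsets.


A straight staircase of 10 solid steps. Each step is 939 mm wide (x), 221 mm deep (y, the going) and 174 mm tall (the rise). The first step rests on the floor; each subsequent step sits one going further in +y and one rise higher in +z, directly behind and above the previous step with no overlap.


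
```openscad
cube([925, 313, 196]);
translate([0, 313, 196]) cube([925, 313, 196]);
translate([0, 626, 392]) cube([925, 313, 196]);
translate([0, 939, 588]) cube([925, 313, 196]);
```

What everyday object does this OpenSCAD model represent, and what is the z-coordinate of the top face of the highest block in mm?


A staircase. The total rise is 784 mm.

4 identical blocks, each offset up and back from the previous — a staircase. Each step is 196 mm tall and there are 4 of them, so the total rise is 4 × 196 = 784 mm.


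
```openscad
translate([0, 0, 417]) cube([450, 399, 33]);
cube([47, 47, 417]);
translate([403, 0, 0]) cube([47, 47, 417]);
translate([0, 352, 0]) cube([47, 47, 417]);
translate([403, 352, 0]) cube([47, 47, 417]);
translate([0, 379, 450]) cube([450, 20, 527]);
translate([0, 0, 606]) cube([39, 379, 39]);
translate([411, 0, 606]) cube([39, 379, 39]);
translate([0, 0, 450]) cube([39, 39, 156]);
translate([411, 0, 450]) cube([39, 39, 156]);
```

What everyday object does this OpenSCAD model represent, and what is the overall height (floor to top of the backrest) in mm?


A chair. The overall height is 977 mm.

A slab on four corner posts with a tall panel at the back — a chair. The seat slab sits at z = 417 with thickness 33, and the 527 mm backrest starts at the seat top, so the overall height is 417 + 33 + 527 = 977 mm.


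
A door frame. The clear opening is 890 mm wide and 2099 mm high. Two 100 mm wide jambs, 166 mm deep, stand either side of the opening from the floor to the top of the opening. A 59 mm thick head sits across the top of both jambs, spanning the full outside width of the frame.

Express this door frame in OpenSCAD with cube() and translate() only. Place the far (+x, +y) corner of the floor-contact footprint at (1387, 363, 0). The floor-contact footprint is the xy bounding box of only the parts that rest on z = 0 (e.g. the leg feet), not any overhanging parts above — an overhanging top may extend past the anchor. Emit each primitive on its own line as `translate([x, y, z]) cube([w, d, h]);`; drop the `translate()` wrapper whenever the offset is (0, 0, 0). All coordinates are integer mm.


translate([297, 197, 0]) cube([100, 166, 2099]);
translate([1287, 197, 0]) cube([100, 166, 2099]);
translate([297, 197, 2099]) cube([1090, 166, 59]);


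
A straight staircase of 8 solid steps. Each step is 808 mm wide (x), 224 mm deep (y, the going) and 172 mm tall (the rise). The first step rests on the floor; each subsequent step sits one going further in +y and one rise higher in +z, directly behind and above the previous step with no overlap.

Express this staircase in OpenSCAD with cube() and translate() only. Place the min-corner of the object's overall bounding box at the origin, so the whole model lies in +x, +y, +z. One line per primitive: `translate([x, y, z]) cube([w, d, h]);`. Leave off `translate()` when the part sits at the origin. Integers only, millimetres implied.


cube([808, 224, 172]);
translate([0, 224, 172]) cube([808, 224, 172]);
translate([0, 448, 344]) cube([808, 224, 172]);
translate([0, 672, 516]) cube([808, 224, 172]);
translate([0, 896, 688]) cube([808, 224, 172]);
translate([0, 1120, 860]) cube([808, 224, 172]);
translate([0, 1344, 1032]) cube([808, 224, 172]);
translate([0, 1568, 1204]) cube([808, 224, 172]);


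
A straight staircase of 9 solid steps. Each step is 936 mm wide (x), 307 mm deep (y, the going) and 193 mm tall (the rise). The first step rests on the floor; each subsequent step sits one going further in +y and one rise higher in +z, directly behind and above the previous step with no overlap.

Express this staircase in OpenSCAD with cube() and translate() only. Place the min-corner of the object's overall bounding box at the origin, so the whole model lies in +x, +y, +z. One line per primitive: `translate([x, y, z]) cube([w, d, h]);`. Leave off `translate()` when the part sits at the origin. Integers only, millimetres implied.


cube([936, 307, 193]);
translate([0, 307, 193]) cube([936, 307, 193]);
translate([0, 614, 386]) cube([936, 307, 193]);
translate([0, 921, 579]) cube([936, 307, 193]);
translate([0, 1228, 772]) cube([936, 307, 193]);
translate([0, 1535, 965]) cube([936, 307, 193]);
translate([0, 1842, 1158]) cube([936, 307, 193]);
translate([0, 2149, 1351]) cube([936, 307, 193]);
translate([0, 2456, 1544]) cube([936, 307, 193]);


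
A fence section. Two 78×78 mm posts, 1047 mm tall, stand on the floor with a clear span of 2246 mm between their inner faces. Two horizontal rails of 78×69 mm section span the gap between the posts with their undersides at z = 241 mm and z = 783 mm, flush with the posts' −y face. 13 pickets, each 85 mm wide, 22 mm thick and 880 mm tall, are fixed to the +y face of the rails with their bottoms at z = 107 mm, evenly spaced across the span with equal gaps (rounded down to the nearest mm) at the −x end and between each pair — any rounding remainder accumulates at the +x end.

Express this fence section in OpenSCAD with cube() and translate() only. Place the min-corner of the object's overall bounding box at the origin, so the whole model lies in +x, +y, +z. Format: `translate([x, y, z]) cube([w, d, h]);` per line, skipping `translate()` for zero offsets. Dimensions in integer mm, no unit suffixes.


cube([78, 78, 1047]);
translate([2324, 0, 0]) cube([78, 78, 1047]);
translate([78, 0, 241]) cube([2246, 78, 69]);
translate([78, 0, 783]) cube([2246, 78, 69]);
translate([159, 78, 107]) cube([85, 22, 880]);
translate([325, 78, 107]) cube([85, 22, 880]);
translate([491, 78, 107]) cube([85, 22, 880]);
translate([657, 78, 107]) cube([85, 22, 880]);
translate([823, 78, 107]) cube([85, 22, 880]);
translate([989, 78, 107]) cube([85, 22, 880]);
translate([1155, 78, 107]) cube([85, 22, 880]);
translate([1321, 78, 107]) cube([85, 22, 880]);
translate([1487, 78, 107]) cube([85, 22, 880]);
translate([1653, 78, 107]) cube([85, 22, 880]);
translate([1819, 78, 107]) cube([85, 22, 880]);
translate([1985, 78, 107]) cube([85, 22, 880]);
translate([2151, 78, 107]) cube([85, 22, 880]);


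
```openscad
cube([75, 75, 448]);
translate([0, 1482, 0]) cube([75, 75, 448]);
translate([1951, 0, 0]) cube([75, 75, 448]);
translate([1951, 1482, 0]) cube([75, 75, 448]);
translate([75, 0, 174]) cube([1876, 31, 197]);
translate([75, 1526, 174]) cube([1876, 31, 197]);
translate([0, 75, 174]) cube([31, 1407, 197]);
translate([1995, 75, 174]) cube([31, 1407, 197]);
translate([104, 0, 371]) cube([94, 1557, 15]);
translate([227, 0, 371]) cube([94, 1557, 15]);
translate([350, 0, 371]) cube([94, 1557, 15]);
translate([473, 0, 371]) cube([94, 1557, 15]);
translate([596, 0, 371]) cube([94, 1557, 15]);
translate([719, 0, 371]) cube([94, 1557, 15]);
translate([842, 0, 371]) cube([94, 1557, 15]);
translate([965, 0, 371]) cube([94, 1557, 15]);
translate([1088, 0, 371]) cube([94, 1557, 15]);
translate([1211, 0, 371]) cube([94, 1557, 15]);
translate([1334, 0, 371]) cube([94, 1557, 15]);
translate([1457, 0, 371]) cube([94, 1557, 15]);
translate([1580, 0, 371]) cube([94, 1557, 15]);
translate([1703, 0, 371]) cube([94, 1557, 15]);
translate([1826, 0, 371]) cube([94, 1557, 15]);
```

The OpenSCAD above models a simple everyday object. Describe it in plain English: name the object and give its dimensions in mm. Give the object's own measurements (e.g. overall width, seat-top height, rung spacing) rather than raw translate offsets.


A bed frame 2026 mm long (x) by 1557 mm wide (y). Four 75×75 mm corner posts, 448 mm tall, at the corners of the footprint. Four rails of 31 mm thickness and 197 mm height run between adjacent posts with their undersides at z = 174 mm, their outer faces flush with the outside of the frame (the two x-running rails run between the posts' inner faces; the two y-running rails run between the posts' inner faces). 15 slats, each 94 mm wide (x) and 15 mm thick, lie across the top of the two x-running rails, running the full 1557 mm width of the frame in y; along x they sit between the end posts with a 29 mm gap after the −x posts and between neighbouring slats, leaving 31 mm before the +x posts.


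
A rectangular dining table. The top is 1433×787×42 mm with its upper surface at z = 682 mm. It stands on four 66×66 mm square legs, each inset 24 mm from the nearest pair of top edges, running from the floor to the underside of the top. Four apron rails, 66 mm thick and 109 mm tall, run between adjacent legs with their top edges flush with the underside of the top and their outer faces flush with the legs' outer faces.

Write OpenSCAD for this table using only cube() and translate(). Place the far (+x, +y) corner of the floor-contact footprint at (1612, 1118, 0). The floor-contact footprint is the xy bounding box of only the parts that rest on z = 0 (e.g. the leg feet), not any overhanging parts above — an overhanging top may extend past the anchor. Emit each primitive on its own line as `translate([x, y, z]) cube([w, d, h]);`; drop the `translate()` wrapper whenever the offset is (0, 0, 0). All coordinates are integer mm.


translate([203, 355, 640]) cube([1433, 787, 42]);
translate([227, 379, 0]) cube([66, 66, 640]);
translate([1546, 379, 0]) cube([66, 66, 640]);
translate([227, 1052, 0]) cube([66, 66, 640]);
translate([1546, 1052, 0]) cube([66, 66, 640]);
translate([293, 379, 531]) cube([1253, 66, 109]);
translate([293, 1052, 531]) cube([1253, 66, 109]);
translate([227, 445, 531]) cube([66, 607, 109]);
translate([1546, 445, 531]) cube([66, 607, 109]);


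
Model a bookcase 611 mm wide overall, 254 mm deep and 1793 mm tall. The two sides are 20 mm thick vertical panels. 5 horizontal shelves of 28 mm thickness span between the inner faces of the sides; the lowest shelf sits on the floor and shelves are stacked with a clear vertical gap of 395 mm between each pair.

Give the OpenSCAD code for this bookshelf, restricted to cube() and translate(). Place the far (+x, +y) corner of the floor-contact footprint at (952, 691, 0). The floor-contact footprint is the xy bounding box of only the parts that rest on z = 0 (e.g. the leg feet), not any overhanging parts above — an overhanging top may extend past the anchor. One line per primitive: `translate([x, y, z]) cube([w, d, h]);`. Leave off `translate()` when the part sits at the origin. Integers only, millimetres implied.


translate([341, 437, 0]) cube([20, 254, 1793]);
translate([932, 437, 0]) cube([20, 254, 1793]);
translate([361, 437, 0]) cube([571, 254, 28]);
translate([361, 437, 423]) cube([571, 254, 28]);
translate([361, 437, 846]) cube([571, 254, 28]);
translate([361, 437, 1269]) cube([571, 254, 28]);
translate([361, 437, 1692]) cube([571, 254, 28]);


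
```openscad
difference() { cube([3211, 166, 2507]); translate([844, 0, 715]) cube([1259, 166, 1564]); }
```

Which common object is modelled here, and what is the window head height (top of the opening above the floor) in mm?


A wall with a window opening. The window head height is 2279 mm.

A wall with a rectangular opening subtracted — a window. Sill at z = 715, opening 1564 mm tall, so the head is at 715 + 1564 = 2279 mm.


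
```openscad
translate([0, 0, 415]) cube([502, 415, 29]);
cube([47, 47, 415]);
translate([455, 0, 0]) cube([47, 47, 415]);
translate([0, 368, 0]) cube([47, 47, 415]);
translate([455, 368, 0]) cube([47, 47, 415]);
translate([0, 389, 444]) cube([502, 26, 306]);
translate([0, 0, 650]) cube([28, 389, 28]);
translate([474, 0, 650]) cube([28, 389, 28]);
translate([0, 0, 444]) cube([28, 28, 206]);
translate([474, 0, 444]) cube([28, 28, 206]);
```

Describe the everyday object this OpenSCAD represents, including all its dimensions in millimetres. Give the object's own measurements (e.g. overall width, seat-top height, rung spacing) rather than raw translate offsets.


A chair. The seat is a 502×415×29 mm slab with its top at z = 444 mm, on four 47×47 mm corner legs (flush with the seat edges, standing on z = 0). A flat backrest 26 mm thick, 306 mm tall, spans the full seat width and rises from the seat top along its +y edge, rear face flush with the rear of the seat. Two armrests of 28×28 mm section run along each side from the seat's front edge to the front of the backrest, top faces 234 mm above the seat top and outer faces flush with the seat's x-edges; a 28×28 mm post under the front of each armrest stands on the seat at the front corner.


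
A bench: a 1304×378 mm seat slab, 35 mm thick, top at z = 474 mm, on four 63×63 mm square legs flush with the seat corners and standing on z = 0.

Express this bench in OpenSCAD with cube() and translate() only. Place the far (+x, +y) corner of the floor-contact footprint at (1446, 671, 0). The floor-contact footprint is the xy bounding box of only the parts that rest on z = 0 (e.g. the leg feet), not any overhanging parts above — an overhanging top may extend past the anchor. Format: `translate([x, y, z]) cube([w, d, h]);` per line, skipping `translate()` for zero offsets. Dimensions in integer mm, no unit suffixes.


// leg_h = 474 − 35 = 439
translate([142, 293, 439]) cube([1304, 378, 35]);
translate([142, 293, 0]) cube([63, 63, 439]);
translate([142, 608, 0]) cube([63, 63, 439]);
translate([1383, 293, 0]) cube([63, 63, 439]);
translate([1383, 608, 0]) cube([63, 63, 439]);


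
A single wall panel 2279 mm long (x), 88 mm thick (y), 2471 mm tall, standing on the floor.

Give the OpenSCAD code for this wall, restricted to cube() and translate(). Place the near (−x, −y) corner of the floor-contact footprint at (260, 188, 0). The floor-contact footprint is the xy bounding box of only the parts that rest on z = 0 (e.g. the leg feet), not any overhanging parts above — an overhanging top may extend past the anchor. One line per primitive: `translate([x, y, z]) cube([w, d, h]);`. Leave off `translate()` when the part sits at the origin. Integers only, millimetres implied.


translate([260, 188, 0]) cube([2279, 88, 2471]);


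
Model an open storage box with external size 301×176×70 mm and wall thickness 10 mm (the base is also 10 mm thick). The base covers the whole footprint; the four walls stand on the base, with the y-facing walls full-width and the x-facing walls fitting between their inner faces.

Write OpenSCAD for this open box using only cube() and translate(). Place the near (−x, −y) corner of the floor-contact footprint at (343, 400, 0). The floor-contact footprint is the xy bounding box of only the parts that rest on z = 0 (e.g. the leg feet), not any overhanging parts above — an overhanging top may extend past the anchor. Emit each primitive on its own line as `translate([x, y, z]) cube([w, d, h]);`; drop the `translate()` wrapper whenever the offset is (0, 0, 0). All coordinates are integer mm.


translate([343, 400, 0]) cube([301, 176, 10]);
translate([343, 400, 10]) cube([301, 10, 60]);
translate([343, 566, 10]) cube([301, 10, 60]);
translate([343, 410, 10]) cube([10, 156, 60]);
translate([634, 410, 10]) cube([10, 156, 60]);


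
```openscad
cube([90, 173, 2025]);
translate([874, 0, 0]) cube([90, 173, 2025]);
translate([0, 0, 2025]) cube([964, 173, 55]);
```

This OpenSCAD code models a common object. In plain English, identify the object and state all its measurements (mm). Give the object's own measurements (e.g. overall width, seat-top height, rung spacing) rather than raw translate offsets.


A door frame. The clear opening is 784 mm wide and 2025 mm high. Two 90 mm wide jambs, 173 mm deep, stand either side of the opening from the floor to the top of the opening. A 55 mm thick head sits across the top of both jambs, spanning the full outside width of the frame.


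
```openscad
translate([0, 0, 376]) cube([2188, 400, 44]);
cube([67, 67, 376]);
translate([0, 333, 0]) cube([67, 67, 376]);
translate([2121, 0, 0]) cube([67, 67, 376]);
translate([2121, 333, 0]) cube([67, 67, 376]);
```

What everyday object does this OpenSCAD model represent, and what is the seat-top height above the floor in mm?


A bench. The seat-top height is 420 mm.

A long slab on four corner posts — a bench. The slab sits at z = 376 with thickness 44, so the top is 376 + 44 = 420 mm.


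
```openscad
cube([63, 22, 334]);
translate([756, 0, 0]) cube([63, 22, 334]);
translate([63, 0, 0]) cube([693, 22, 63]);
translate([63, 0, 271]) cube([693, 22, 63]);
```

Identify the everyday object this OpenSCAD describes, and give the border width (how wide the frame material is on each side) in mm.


A picture frame. The border width is 63 mm.

Four thin pieces enclosing a rectangular opening — a picture frame. The two full-height stiles are 334 mm tall; the top rail sits at z = 271 and is 63 mm tall, so the border above the opening is 334 − 271 = 63 mm, matching the stile x-width.


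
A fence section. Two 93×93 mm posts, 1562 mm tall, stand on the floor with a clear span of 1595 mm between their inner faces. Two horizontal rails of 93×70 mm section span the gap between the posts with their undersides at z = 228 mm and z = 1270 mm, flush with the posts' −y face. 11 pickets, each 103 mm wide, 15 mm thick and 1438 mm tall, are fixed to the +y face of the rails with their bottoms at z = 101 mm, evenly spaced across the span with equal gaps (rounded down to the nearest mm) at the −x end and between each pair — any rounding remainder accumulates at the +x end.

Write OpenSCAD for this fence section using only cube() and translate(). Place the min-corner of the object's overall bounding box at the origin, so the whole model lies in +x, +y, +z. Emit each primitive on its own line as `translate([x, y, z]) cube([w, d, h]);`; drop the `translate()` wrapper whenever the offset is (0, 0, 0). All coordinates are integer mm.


cube([93, 93, 1562]);
translate([1688, 0, 0]) cube([93, 93, 1562]);
translate([93, 0, 228]) cube([1595, 93, 70]);
translate([93, 0, 1270]) cube([1595, 93, 70]);
translate([131, 93, 101]) cube([103, 15, 1438]);
translate([272, 93, 101]) cube([103, 15, 1438]);
translate([413, 93, 101]) cube([103, 15, 1438]);
translate([554, 93, 101]) cube([103, 15, 1438]);
translate([695, 93, 101]) cube([103, 15, 1438]);
translate([836, 93, 101]) cube([103, 15, 1438]);
translate([977, 93, 101]) cube([103, 15, 1438]);
translate([1118, 93, 101]) cube([103, 15, 1438]);
translate([1259, 93, 101]) cube([103, 15, 1438]);
translate([1400, 93, 101]) cube([103, 15, 1438]);
translate([1541, 93, 101]) cube([103, 15, 1438]);


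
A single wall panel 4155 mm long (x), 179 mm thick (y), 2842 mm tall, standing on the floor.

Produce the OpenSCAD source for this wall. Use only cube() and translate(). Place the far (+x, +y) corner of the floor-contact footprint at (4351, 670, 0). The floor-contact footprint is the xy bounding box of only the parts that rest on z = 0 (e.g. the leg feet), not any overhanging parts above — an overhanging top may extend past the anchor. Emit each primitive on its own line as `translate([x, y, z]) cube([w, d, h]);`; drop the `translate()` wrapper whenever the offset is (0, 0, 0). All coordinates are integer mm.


translate([196, 491, 0]) cube([4155, 179, 2842]);


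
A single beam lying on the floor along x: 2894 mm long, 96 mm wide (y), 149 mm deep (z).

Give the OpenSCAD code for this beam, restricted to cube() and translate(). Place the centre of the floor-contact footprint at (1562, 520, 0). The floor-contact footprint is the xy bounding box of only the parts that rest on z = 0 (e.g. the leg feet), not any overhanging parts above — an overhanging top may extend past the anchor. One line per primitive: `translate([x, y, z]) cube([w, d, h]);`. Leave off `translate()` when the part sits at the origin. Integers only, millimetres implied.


translate([115, 472, 0]) cube([2894, 96, 149]);


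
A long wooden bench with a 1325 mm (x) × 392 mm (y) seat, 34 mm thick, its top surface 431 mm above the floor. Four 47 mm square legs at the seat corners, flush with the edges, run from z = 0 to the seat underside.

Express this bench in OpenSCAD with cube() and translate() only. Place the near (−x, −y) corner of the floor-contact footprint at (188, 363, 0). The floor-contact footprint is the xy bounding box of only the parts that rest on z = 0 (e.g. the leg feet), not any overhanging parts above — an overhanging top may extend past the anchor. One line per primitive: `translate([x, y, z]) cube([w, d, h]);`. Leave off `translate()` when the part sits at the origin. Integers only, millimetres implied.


translate([188, 363, 397]) cube([1325, 392, 34]);
translate([188, 363, 0]) cube([47, 47, 397]);
translate([188, 708, 0]) cube([47, 47, 397]);
translate([1466, 363, 0]) cube([47, 47, 397]);
translate([1466, 708, 0]) cube([47, 47, 397]);


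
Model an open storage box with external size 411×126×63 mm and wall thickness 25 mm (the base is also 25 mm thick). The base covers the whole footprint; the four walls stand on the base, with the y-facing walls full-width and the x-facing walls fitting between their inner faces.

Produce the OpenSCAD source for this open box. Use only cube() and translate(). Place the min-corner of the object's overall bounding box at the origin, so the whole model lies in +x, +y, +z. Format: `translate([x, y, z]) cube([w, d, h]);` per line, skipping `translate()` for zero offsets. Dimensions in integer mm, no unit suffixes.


cube([411, 126, 25]);
translate([0, 0, 25]) cube([411, 25, 38]);
translate([0, 101, 25]) cube([411, 25, 38]);
translate([0, 25, 25]) cube([25, 76, 38]);
translate([386, 25, 25]) cube([25, 76, 38]);


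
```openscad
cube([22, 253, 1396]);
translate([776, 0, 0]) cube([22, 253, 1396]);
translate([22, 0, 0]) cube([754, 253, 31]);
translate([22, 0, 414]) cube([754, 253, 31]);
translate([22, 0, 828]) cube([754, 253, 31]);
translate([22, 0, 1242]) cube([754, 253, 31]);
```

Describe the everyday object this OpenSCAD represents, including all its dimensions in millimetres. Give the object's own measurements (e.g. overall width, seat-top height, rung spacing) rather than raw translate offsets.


An open bookshelf. Two side panels, each 22 mm thick, 253 mm deep and 1396 mm tall, stand 798 mm apart (outside-to-outside). Between them sit 4 shelves, each 31 mm thick and 253 mm deep, spanning the full gap between the sides. The bottom shelf rests on the floor (its underside at z = 0) and the clear gap between one shelf's top and the next shelf's underside is 383 mm.


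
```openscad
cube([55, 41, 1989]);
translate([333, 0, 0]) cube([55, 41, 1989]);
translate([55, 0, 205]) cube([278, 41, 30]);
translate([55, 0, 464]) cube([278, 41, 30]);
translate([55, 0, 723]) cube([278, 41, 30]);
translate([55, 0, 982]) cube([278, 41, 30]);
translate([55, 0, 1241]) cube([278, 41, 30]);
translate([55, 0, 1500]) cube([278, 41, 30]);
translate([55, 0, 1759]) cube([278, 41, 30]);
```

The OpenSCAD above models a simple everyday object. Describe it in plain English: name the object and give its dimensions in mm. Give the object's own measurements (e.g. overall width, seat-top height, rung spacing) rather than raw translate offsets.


A straight ladder. Two 55×41 mm vertical rails, 1989 mm tall, stand 388 mm apart (outside-to-outside) with their front faces coplanar on the −y side. 7 rungs, each 41 mm deep and 30 mm tall, span between the inner faces of the rails, front faces flush with the rails. The lowest rung's underside is at z = 205 mm and rungs are spaced 259 mm apart (underside to underside).


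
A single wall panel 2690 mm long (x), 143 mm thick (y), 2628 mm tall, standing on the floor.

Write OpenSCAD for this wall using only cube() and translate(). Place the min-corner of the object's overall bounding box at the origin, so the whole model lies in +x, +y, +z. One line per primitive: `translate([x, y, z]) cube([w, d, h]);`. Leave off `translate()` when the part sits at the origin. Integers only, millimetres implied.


cube([2690, 143, 2628]);


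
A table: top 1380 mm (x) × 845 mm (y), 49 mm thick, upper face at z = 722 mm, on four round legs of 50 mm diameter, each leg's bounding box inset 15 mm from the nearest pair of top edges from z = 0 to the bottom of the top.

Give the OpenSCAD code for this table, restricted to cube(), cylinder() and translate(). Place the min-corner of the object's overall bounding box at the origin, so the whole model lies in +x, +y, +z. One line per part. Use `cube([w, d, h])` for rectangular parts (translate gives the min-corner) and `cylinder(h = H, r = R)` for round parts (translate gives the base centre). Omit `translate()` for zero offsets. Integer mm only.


// leg_h = 722 - 49 = 673
translate([0, 0, 673]) cube([1380, 845, 49]);
translate([40, 40, 0]) cylinder(h = 673, r = 25);
translate([1340, 40, 0]) cylinder(h = 673, r = 25);
translate([40, 805, 0]) cylinder(h = 673, r = 25);
translate([1340, 805, 0]) cylinder(h = 673, r = 25);


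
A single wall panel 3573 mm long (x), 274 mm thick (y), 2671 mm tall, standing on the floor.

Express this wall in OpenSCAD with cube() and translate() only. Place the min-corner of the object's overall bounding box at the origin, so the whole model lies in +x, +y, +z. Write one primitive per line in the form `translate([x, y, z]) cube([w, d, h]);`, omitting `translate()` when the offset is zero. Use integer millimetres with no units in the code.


cube([3573, 274, 2671]);


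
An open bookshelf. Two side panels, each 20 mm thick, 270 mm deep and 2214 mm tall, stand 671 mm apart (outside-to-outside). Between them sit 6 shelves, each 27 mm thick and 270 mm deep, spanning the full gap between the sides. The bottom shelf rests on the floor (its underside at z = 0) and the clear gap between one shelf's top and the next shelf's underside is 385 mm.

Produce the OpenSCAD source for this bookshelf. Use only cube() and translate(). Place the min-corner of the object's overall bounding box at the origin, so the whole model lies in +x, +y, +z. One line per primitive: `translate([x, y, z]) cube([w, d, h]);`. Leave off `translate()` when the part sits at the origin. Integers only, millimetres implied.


cube([20, 270, 2214]);
translate([651, 0, 0]) cube([20, 270, 2214]);
translate([20, 0, 0]) cube([631, 270, 27]);
translate([20, 0, 412]) cube([631, 270, 27]);
translate([20, 0, 824]) cube([631, 270, 27]);
translate([20, 0, 1236]) cube([631, 270, 27]);
translate([20, 0, 1648]) cube([631, 270, 27]);
translate([20, 0, 2060]) cube([631, 270, 27]);


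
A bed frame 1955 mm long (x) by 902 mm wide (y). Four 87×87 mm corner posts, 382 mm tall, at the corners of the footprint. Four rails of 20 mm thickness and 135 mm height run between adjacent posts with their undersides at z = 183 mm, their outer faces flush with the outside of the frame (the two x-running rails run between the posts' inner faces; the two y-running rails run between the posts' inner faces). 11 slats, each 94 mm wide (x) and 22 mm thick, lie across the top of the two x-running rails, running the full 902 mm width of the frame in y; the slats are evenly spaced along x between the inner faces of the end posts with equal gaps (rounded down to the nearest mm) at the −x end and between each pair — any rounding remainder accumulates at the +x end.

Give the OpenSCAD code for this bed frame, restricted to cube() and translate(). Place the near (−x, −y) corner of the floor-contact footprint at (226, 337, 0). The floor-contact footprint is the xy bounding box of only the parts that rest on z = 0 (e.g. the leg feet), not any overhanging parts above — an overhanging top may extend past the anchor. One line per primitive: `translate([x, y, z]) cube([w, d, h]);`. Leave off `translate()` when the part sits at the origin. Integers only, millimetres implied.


translate([226, 337, 0]) cube([87, 87, 382]);
translate([226, 1152, 0]) cube([87, 87, 382]);
translate([2094, 337, 0]) cube([87, 87, 382]);
translate([2094, 1152, 0]) cube([87, 87, 382]);
translate([313, 337, 183]) cube([1781, 20, 135]);
translate([313, 1219, 183]) cube([1781, 20, 135]);
translate([226, 424, 183]) cube([20, 728, 135]);
translate([2161, 424, 183]) cube([20, 728, 135]);
translate([375, 337, 318]) cube([94, 902, 22]);
translate([531, 337, 318]) cube([94, 902, 22]);
translate([687, 337, 318]) cube([94, 902, 22]);
translate([843, 337, 318]) cube([94, 902, 22]);
translate([999, 337, 318]) cube([94, 902, 22]);
translate([1155, 337, 318]) cube([94, 902, 22]);
translate([1311, 337, 318]) cube([94, 902, 22]);
translate([1467, 337, 318]) cube([94, 902, 22]);
translate([1623, 337, 318]) cube([94, 902, 22]);
translate([1779, 337, 318]) cube([94, 902, 22]);
translate([1935, 337, 318]) cube([94, 902, 22]);


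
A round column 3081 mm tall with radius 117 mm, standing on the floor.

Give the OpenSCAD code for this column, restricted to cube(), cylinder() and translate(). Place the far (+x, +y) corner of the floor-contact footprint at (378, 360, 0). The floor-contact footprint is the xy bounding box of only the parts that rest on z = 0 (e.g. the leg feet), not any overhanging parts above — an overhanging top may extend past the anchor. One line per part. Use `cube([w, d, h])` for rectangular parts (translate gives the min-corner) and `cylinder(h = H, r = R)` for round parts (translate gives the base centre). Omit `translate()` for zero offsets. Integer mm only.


translate([261, 243, 0]) cylinder(h = 3081, r = 117);


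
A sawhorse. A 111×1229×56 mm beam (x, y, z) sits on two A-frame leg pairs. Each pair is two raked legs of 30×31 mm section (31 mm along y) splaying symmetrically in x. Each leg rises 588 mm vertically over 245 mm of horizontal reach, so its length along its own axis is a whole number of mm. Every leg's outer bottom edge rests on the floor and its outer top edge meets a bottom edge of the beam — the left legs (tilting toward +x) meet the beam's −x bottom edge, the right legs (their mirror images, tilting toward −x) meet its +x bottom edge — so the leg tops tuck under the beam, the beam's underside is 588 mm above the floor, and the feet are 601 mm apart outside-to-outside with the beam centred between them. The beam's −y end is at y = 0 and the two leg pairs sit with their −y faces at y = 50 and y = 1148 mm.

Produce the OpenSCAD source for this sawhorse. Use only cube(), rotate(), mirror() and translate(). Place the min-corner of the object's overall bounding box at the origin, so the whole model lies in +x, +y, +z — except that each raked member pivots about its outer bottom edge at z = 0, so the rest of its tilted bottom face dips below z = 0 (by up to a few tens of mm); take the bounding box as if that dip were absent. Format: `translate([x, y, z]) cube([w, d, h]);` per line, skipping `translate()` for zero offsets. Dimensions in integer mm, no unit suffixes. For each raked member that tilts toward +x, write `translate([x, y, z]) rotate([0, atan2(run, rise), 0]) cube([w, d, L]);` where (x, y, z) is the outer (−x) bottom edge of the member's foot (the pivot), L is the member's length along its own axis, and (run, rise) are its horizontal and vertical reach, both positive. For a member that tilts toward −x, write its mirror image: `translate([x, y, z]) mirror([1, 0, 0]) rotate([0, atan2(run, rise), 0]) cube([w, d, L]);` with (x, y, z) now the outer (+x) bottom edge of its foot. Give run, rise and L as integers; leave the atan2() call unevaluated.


translate([245, 0, 588]) cube([111, 1229, 56]);
translate([0, 50, 0]) rotate([0, atan2(245, 588), 0]) cube([30, 31, 637]);
translate([601, 50, 0]) mirror([1, 0, 0]) rotate([0, atan2(245, 588), 0]) cube([30, 31, 637]);
translate([0, 1148, 0]) rotate([0, atan2(245, 588), 0]) cube([30, 31, 637]);
translate([601, 1148, 0]) mirror([1, 0, 0]) rotate([0, atan2(245, 588), 0]) cube([30, 31, 637]);


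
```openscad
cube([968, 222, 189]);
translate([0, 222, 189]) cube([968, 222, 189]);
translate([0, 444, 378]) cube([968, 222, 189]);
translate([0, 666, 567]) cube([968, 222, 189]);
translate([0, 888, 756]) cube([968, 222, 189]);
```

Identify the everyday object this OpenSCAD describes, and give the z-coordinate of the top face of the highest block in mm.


A staircase. The total rise is 945 mm.

5 identical blocks, each offset up and back from the previous — a staircase. Each step is 189 mm tall and there are 5 of them, so the total rise is 5 × 189 = 945 mm.


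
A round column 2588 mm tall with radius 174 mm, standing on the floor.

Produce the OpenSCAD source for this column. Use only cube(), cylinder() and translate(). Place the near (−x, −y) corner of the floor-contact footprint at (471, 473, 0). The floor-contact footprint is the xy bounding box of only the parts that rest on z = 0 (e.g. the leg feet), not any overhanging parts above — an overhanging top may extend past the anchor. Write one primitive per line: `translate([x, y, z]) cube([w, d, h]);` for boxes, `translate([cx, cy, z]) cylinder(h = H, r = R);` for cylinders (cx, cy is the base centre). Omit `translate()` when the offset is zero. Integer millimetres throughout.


translate([645, 647, 0]) cylinder(h = 2588, r = 174);


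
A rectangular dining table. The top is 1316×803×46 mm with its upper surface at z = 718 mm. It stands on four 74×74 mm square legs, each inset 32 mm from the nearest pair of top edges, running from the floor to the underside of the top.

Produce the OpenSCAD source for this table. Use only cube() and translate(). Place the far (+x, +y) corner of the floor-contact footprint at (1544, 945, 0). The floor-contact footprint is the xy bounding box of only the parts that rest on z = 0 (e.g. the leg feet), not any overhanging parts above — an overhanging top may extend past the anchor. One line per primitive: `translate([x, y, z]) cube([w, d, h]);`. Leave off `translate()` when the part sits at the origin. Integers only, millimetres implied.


translate([260, 174, 672]) cube([1316, 803, 46]);
translate([292, 206, 0]) cube([74, 74, 672]);
translate([1470, 206, 0]) cube([74, 74, 672]);
translate([292, 871, 0]) cube([74, 74, 672]);
translate([1470, 871, 0]) cube([74, 74, 672]);


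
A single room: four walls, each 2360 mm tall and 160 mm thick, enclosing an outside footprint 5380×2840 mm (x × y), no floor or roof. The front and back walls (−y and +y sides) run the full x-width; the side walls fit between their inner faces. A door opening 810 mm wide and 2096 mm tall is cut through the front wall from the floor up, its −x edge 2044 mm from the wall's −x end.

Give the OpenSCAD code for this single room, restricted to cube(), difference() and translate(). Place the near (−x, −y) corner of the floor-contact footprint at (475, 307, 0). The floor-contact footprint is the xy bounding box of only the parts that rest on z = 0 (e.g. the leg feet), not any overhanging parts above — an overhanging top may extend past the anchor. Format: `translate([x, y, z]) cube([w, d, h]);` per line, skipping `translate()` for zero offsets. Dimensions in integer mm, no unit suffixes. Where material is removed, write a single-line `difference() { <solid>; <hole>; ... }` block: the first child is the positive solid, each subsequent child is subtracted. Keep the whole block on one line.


difference() { translate([475, 307, 0]) cube([5380, 160, 2360]); translate([2519, 307, 0]) cube([810, 160, 2096]); }
translate([475, 2987, 0]) cube([5380, 160, 2360]);
translate([475, 467, 0]) cube([160, 2520, 2360]);
translate([5695, 467, 0]) cube([160, 2520, 2360]);
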